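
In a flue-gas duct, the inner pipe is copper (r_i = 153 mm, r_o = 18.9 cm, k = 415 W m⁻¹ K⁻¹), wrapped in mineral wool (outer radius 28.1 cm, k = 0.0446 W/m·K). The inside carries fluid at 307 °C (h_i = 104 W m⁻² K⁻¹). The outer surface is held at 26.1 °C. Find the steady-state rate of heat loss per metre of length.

Treat each layer as a resistance in series:
  R'_conv,in = 1/(2πr h) = 1/(2π·0.153·104) = 0.01000 m·K/W
  R'_copper = ln(0.189/0.153)/(2πk) = 0.2113/(2π·415) = 8.104×10^-5 m·K/W
  R'_mineral wool = ln(0.281/0.189)/(2πk) = 0.3966/(2π·0.0446) = 1.415 m·K/W
ΣR = 0.01000 + 8.104×10^-5 + 1.415 = 1.425 m·K/W
Q' = ΔT/ΣR = (307 °C − 26.1 °C)/1.425 = 197 W/m

Q' = 197 W/m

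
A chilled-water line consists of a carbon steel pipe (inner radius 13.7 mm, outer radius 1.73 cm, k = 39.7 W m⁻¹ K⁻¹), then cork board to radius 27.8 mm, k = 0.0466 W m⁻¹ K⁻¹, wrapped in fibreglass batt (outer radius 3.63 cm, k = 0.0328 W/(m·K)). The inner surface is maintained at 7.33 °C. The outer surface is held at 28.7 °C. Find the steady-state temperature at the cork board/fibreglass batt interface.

Series thermal resistances, inner to outer:
  R'_carbon steel = ln(0.0173/0.0137)/(2πk) = 0.2333/(2π·39.7) = 9.353×10^-4 m·K/W
  R'_cork board = ln(0.0278/0.0173)/(2πk) = 0.4743/(2π·0.0466) = 1.620 m·K/W
  R'_fibreglass batt = ln(0.0363/0.0278)/(2πk) = 0.2668/(2π·0.0328) = 1.295 m·K/W
ΣR = 9.353×10^-4 + 1.620 + 1.295 = 2.916 m·K/W
Q' = ΔT/ΣR = (7.33 °C − 28.7 °C)/2.916 = -7.329 W/m
From the inner boundary to the cork board/fibreglass batt interface, ΣR_partial = 1.621 m·K/W.
T_interface = T_in − Q'·ΣR_partial = 7.33 °C − (-7.329)(1.621) = 19.2 °C

T = 19.2 °C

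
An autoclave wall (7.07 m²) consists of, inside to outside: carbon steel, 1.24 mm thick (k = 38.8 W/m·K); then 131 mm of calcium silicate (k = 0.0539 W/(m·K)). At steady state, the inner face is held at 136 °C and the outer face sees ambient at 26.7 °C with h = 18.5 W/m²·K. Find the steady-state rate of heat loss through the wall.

Q = 311 W

Treat each layer as a resistance in series:
  R_carbon steel = L/(kA) = 0.00124/(38.8·7.07) = 4.520×10^-6 K/W
  R_calcium silicate = L/(kA) = 0.131/(0.0539·7.07) = 0.3438 K/W
  R_conv,out = 1/(hA) = 1/(18.5·7.07) = 0.007646 K/W
ΣR = 4.520×10^-6 + 0.3438 + 0.007646 = 0.3515 K/W
Q = ΔT/ΣR = (136 °C − 26.7 °C)/0.3515 = 311 W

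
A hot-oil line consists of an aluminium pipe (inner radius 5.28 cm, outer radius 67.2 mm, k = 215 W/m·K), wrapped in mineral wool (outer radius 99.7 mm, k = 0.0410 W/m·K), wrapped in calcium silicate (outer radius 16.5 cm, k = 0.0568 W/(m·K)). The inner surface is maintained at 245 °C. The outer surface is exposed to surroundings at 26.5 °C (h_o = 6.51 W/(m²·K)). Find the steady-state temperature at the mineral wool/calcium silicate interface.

Resistance network (inner→outer):
  R'_aluminium = ln(0.0672/0.0528)/(2πk) = 0.2412/(2π·215) = 1.785×10^-4 m·K/W
  R'_mineral wool = ln(0.0997/0.0672)/(2πk) = 0.3945/(2π·0.0410) = 1.531 m·K/W
  R'_calcium silicate = ln(0.165/0.0997)/(2πk) = 0.5038/(2π·0.0568) = 1.412 m·K/W
  R'_conv,out = 1/(2πr h) = 1/(2π·0.165·6.51) = 0.1482 m·K/W
ΣR = 1.785×10^-4 + 1.531 + 1.412 + 0.1482 = 3.091 m·K/W
Q' = ΔT/ΣR = (245 °C − 26.5 °C)/3.091 = 70.69 W/m
From the inner boundary to the mineral wool/calcium silicate interface, ΣR_partial = 1.531 m·K/W.
T_interface = T_in − Q'·ΣR_partial = 245 °C − (70.69)(1.531) = 137 °C

T = 137 °C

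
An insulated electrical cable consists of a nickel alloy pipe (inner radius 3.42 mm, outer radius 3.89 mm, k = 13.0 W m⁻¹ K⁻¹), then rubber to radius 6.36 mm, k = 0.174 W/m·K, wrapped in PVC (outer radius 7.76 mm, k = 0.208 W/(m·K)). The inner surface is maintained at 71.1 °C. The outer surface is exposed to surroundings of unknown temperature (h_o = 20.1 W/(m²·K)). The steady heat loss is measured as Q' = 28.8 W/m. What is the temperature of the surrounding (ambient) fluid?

T_out = 24.3 °C

Sum the resistances:
  R'_nickel alloy = ln(0.00389/0.00342)/(2πk) = 0.1288/(2π·13.0) = 0.001576 m·K/W
  R'_rubber = ln(0.00636/0.00389)/(2πk) = 0.4916/(2π·0.174) = 0.4497 m·K/W
  R'_PVC = ln(0.00776/0.00636)/(2πk) = 0.1990/(2π·0.208) = 0.1522 m·K/W
  R'_conv,out = 1/(2πr h) = 1/(2π·0.00776·20.1) = 1.020 m·K/W
ΣR = 1.624 m·K/W
ΔT = Q'·ΣR = 28.8 × 1.624 = 46.77 K
Heat flows outward, so T_out = T_in − ΔT = 71.1 − 46.77 = 24.3 °C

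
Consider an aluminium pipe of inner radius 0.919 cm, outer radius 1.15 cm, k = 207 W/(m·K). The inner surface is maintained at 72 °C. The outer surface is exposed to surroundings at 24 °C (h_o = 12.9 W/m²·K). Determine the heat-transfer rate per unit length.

Q' = 44.7 W/m

Resistance network (inner→outer):
  R'_aluminium = ln(0.0115/0.00919)/(2πk) = 0.2242/(2π·207) = 1.724×10^-4 m·K/W
  R'_conv,out = 1/(2πr h) = 1/(2π·0.0115·12.9) = 1.073 m·K/W
ΣR = 1.724×10^-4 + 1.073 = 1.073 m·K/W
Q' = ΔT/ΣR = (72 °C − 24 °C)/1.073 = 44.7 W/m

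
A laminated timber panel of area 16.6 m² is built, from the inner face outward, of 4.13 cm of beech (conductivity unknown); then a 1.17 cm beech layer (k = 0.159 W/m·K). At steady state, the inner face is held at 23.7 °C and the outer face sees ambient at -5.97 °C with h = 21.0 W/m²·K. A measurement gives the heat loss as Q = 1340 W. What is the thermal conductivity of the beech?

k = 0.168 W/m·K

ΣR = ΔT/Q = |23.7 − -5.97|/1340 = 0.02214 K/W
Known resistances:
  R_beech = L/(kA) = 0.0117/(0.159·16.6) = 0.004433 K/W
  R_conv,out = 1/(hA) = 1/(21.0·16.6) = 0.002869 K/W
R_beech = ΣR − ΣR_known = 0.02214 − 0.007302 = 0.01484 K/W
L/(kA) = 0.01484 ⇒ k = 0.0413/(0.01484·16.6) = 0.168 W/m·K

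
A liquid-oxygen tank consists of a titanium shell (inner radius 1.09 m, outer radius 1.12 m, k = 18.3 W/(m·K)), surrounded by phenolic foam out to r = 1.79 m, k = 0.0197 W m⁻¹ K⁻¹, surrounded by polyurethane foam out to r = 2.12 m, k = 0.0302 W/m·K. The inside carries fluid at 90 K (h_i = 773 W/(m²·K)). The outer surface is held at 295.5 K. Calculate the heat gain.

Q = 130 W

Resistance network (inner→outer):
  R_conv,in = 1/(4πr²h) = 1/(4π·1.09²·773) = 8.665×10^-5 K/W
  R_titanium = (1/1.09 − 1/1.12)/(4πk) = 0.02457/(4π·18.3) = 1.069×10^-4 K/W
  R_phenolic foam = (1/1.12 − 1/1.79)/(4πk) = 0.3342/(4π·0.0197) = 1.350 K/W
  R_polyurethane foam = (1/1.79 − 1/2.12)/(4πk) = 0.08696/(4π·0.0302) = 0.2291 K/W
ΣR = 8.665×10^-5 + 1.069×10^-4 + 1.350 + 0.2291 = 1.579 K/W
Q = ΔT/ΣR = (90 K − 295.5 K)/1.579 = -130 W
(Negative Q ⇒ heat flows inward; heat gain = 130 W.)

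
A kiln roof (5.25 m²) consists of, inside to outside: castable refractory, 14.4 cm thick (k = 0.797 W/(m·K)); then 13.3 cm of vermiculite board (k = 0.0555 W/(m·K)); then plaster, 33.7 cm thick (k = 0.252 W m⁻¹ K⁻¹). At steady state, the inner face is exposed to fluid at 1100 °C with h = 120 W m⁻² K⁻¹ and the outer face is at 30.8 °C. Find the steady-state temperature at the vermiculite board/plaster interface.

T = 395 °C

Treat each layer as a resistance in series:
  R_conv,in = 1/(hA) = 1/(120·5.25) = 0.001587 K/W
  R_castable refractory = L/(kA) = 0.144/(0.797·5.25) = 0.03441 K/W
  R_vermiculite board = L/(kA) = 0.133/(0.0555·5.25) = 0.4565 K/W
  R_plaster = L/(kA) = 0.337/(0.252·5.25) = 0.2547 K/W
ΣR = 0.001587 + 0.03441 + 0.4565 + 0.2547 = 0.7472 K/W
Q = ΔT/ΣR = (1100 °C − 30.8 °C)/0.7472 = 1431 W
From the inner boundary to the vermiculite board/plaster interface, ΣR_partial = 0.4925 K/W.
T_interface = T_in − Q·ΣR_partial = 1100 °C − (1431)(0.4925) = 395 °C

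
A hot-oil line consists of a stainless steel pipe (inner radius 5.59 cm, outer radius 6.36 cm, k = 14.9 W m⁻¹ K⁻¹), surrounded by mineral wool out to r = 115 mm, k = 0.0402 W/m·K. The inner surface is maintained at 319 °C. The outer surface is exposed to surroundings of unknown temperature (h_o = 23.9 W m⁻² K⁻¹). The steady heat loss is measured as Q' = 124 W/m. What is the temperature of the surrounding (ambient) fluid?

Series resistances:
  R'_stainless steel = ln(0.0636/0.0559)/(2πk) = 0.1290/(2π·14.9) = 0.001378 m·K/W
  R'_mineral wool = ln(0.115/0.0636)/(2πk) = 0.5923/(2π·0.0402) = 2.345 m·K/W
  R'_conv,out = 1/(2πr h) = 1/(2π·0.115·23.9) = 0.05791 m·K/W
ΣR = 2.404 m·K/W
ΔT = Q'·ΣR = 124 × 2.404 = 298.1 K
Heat flows outward, so T_out = T_in − ΔT = 319 − 298.1 = 20.9 °C

T_out = 20.9 °C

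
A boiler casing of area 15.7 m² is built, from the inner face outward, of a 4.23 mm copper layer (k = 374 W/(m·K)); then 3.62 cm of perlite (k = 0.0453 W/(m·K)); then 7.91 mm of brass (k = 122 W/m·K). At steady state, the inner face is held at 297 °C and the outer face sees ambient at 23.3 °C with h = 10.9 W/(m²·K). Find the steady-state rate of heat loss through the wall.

Treat each layer as a resistance in series:
  R_copper = L/(kA) = 0.00423/(374·15.7) = 7.204×10^-7 K/W
  R_perlite = L/(kA) = 0.0362/(0.0453·15.7) = 0.05090 K/W
  R_brass = L/(kA) = 0.00791/(122·15.7) = 4.130×10^-6 K/W
  R_conv,out = 1/(hA) = 1/(10.9·15.7) = 0.005844 K/W
ΣR = 7.204×10^-7 + 0.05090 + 4.130×10^-6 + 0.005844 = 0.05675 K/W
Q = ΔT/ΣR = (297 °C − 23.3 °C)/0.05675 = 4820 W

Q = 4.82 kW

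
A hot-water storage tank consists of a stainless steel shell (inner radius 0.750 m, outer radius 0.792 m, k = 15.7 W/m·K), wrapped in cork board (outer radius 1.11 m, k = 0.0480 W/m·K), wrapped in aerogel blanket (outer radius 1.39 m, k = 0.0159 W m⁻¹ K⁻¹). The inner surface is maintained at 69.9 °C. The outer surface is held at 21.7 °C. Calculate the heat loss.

Treat each layer as a resistance in series:
  R_stainless steel = (1/0.750 − 1/0.792)/(4πk) = 0.07071/(4π·15.7) = 3.584×10^-4 K/W
  R_cork board = (1/0.792 − 1/1.11)/(4πk) = 0.3617/(4π·0.0480) = 0.5997 K/W
  R_aerogel blanket = (1/1.11 − 1/1.39)/(4πk) = 0.1815/(4π·0.0159) = 0.9083 K/W
ΣR = 3.584×10^-4 + 0.5997 + 0.9083 = 1.508 K/W
Q = ΔT/ΣR = (69.9 °C − 21.7 °C)/1.508 = 32.0 W

Q = 32.0 W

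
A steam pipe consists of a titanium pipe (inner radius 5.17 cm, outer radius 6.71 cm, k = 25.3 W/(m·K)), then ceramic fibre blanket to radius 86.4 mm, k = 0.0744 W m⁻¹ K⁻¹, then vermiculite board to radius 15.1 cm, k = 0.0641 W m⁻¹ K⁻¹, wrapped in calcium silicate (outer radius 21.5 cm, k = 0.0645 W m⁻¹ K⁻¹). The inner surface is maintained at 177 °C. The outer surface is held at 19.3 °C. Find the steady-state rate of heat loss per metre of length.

Resistance network (inner→outer):
  R'_titanium = ln(0.0671/0.0517)/(2πk) = 0.2607/(2π·25.3) = 0.001640 m·K/W
  R'_ceramic fibre blanket = ln(0.0864/0.0671)/(2πk) = 0.2528/(2π·0.0744) = 0.5408 m·K/W
  R'_vermiculite board = ln(0.151/0.0864)/(2πk) = 0.5583/(2π·0.0641) = 1.386 m·K/W
  R'_calcium silicate = ln(0.215/0.151)/(2πk) = 0.3534/(2π·0.0645) = 0.8719 m·K/W
ΣR = 0.001640 + 0.5408 + 1.386 + 0.8719 = 2.800 m·K/W
Q' = ΔT/ΣR = (177 °C − 19.3 °C)/2.800 = 56.3 W/m

Q' = 56.3 W/m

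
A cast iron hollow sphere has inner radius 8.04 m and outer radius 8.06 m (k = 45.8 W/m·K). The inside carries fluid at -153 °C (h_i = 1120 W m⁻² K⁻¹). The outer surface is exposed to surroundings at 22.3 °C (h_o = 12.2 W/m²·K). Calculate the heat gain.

Q = 1720 kW

Treat each layer as a resistance in series:
  R_conv,in = 1/(4πr²h) = 1/(4π·8.04²·1120) = 1.099×10^-6 K/W
  R_cast iron = (1/8.04 − 1/8.06)/(4πk) = 3.086×10^-4/(4π·45.8) = 5.362×10^-7 K/W
  R_conv,out = 1/(4πr²h) = 1/(4π·8.06²·12.2) = 1.004×10^-4 K/W
ΣR = 1.099×10^-6 + 5.362×10^-7 + 1.004×10^-4 = 1.020×10^-4 K/W
Q = ΔT/ΣR = (-153 °C − 22.3 °C)/1.020×10^-4 = -1.72×10^6 W
(Negative Q ⇒ heat flows inward; heat gain = 1.72×10^6 W.)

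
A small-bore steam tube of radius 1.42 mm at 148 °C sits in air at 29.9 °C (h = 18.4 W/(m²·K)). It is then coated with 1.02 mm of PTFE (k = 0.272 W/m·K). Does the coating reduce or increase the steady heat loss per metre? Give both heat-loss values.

increases: 19.4 → 30.6 W/m

Critical radius for a cylinder: r_cr = k/h = 0.0148 m = 1.48 cm.
Outer radius after coating: r₂ = 0.00142 + 0.00102 = 0.00244 m.
Since r₁ < r_cr and r₂ ≤ r_cr, the coating moves toward the maximum at r_cr — heat loss rises.
Bare: R = 1/(2πr₁h) = 6.091 m·K/W; Q = 118.1/6.091 = 19.4 W/m.
Coated: R = R_cond + R_conv = 3.862 m·K/W; Q = 118.1/3.862 = 30.6 W/m.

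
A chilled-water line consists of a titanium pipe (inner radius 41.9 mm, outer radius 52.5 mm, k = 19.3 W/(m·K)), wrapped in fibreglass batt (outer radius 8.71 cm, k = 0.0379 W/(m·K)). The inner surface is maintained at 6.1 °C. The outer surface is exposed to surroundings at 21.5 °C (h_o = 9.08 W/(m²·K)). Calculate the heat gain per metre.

Treat each layer as a resistance in series:
  R'_titanium = ln(0.0525/0.0419)/(2πk) = 0.2255/(2π·19.3) = 0.001860 m·K/W
  R'_fibreglass batt = ln(0.0871/0.0525)/(2πk) = 0.5062/(2π·0.0379) = 2.126 m·K/W
  R'_conv,out = 1/(2πr h) = 1/(2π·0.0871·9.08) = 0.2012 m·K/W
ΣR = 0.001860 + 2.126 + 0.2012 = 2.329 m·K/W
Q' = ΔT/ΣR = (6.1 °C − 21.5 °C)/2.329 = -6.61 W/m
(Negative Q' ⇒ heat flows inward; heat gain = 6.61 W/m.)

Q' = 6.61 W/m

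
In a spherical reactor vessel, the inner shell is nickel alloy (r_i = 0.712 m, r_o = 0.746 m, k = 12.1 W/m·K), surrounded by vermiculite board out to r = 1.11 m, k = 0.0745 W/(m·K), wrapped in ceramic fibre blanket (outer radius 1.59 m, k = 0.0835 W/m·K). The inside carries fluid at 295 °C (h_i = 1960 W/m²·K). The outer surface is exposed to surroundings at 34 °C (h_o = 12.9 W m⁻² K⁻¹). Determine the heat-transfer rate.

Q = 357 W

Resistance network (inner→outer):
  R_conv,in = 1/(4πr²h) = 1/(4π·0.712²·1960) = 8.009×10^-5 K/W
  R_nickel alloy = (1/0.712 − 1/0.746)/(4πk) = 0.06401/(4π·12.1) = 4.210×10^-4 K/W
  R_vermiculite board = (1/0.746 − 1/1.11)/(4πk) = 0.4396/(4π·0.0745) = 0.4695 K/W
  R_ceramic fibre blanket = (1/1.11 − 1/1.59)/(4πk) = 0.2720/(4π·0.0835) = 0.2592 K/W
  R_conv,out = 1/(4πr²h) = 1/(4π·1.59²·12.9) = 0.002440 K/W
ΣR = 8.009×10^-5 + 4.210×10^-4 + 0.4695 + 0.2592 + 0.002440 = 0.7316 K/W
Q = ΔT/ΣR = (295 °C − 34 °C)/0.7316 = 357 W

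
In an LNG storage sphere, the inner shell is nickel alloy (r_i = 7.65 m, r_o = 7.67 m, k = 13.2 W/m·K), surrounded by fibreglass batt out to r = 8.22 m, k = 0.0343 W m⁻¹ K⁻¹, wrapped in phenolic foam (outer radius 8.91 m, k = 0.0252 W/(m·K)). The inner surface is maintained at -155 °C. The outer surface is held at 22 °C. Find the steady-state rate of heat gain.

Q = 3.54 kW

Series thermal resistances, inner to outer:
  R_nickel alloy = (1/7.65 − 1/7.67)/(4πk) = 3.409×10^-4/(4π·13.2) = 2.055×10^-6 K/W
  R_fibreglass batt = (1/7.67 − 1/8.22)/(4πk) = 0.008724/(4π·0.0343) = 0.02024 K/W
  R_phenolic foam = (1/8.22 − 1/8.91)/(4πk) = 0.009421/(4π·0.0252) = 0.02975 K/W
ΣR = 2.055×10^-6 + 0.02024 + 0.02975 = 0.04999 K/W
Q = ΔT/ΣR = (-155 °C − 22 °C)/0.04999 = -3540 W
(Negative Q ⇒ heat flows inward; heat gain = 3540 W.)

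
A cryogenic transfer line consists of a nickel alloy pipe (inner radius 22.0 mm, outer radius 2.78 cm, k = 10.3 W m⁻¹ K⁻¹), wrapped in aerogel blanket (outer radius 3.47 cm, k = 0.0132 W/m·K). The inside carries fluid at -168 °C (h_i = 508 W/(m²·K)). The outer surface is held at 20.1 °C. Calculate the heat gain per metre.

Series thermal resistances, inner to outer:
  R'_conv,in = 1/(2πr h) = 1/(2π·0.0220·508) = 0.01424 m·K/W
  R'_nickel alloy = ln(0.0278/0.0220)/(2πk) = 0.2340/(2π·10.3) = 0.003616 m·K/W
  R'_aerogel blanket = ln(0.0347/0.0278)/(2πk) = 0.2217/(2π·0.0132) = 2.673 m·K/W
ΣR = 0.01424 + 0.003616 + 2.673 = 2.691 m·K/W
Q' = ΔT/ΣR = (-168 °C − 20.1 °C)/2.691 = -69.9 W/m
(Negative Q' ⇒ heat flows inward; heat gain = 69.9 W/m.)

Q' = 69.9 W/m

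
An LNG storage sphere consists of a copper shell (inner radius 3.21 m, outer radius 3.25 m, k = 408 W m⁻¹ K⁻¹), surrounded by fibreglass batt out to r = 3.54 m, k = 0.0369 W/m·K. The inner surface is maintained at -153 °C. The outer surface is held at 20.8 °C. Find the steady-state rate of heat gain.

Q = 3.20 kW

Resistance network (inner→outer):
  R_copper = (1/3.21 − 1/3.25)/(4πk) = 0.003834/(4π·408) = 7.478×10^-7 K/W
  R_fibreglass batt = (1/3.25 − 1/3.54)/(4πk) = 0.02521/(4π·0.0369) = 0.05436 K/W
ΣR = 7.478×10^-7 + 0.05436 = 0.05436 K/W
Q = ΔT/ΣR = (-153 °C − 20.8 °C)/0.05436 = -3200 W
(Negative Q ⇒ heat flows inward; heat gain = 3200 W.)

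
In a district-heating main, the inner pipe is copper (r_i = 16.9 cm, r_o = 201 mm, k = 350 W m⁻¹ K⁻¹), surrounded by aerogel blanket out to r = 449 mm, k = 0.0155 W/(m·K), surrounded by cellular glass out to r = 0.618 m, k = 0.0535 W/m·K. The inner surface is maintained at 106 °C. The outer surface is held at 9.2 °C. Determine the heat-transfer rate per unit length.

Treat each layer as a resistance in series:
  R'_copper = ln(0.201/0.169)/(2πk) = 0.1734/(2π·350) = 7.885×10^-5 m·K/W
  R'_aerogel blanket = ln(0.449/0.201)/(2πk) = 0.8037/(2π·0.0155) = 8.253 m·K/W
  R'_cellular glass = ln(0.618/0.449)/(2πk) = 0.3195/(2π·0.0535) = 0.9504 m·K/W
ΣR = 7.885×10^-5 + 8.253 + 0.9504 = 9.203 m·K/W
Q' = ΔT/ΣR = (106 °C − 9.2 °C)/9.203 = 10.5 W/m

Q' = 10.5 W/m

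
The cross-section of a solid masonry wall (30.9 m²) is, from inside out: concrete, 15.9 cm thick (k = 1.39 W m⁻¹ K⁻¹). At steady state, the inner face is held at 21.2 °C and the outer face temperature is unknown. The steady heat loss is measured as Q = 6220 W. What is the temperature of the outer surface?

Sum the resistances:
  R_concrete = L/(kA) = 0.159/(1.39·30.9) = 0.003702 K/W
ΣR = 0.003702 K/W
ΔT = Q·ΣR = 6220 × 0.003702 = 23.03 K
Heat flows outward, so T_out = T_in − ΔT = 21.2 − 23.03 = -1.83 °C

T_out = -1.83 °C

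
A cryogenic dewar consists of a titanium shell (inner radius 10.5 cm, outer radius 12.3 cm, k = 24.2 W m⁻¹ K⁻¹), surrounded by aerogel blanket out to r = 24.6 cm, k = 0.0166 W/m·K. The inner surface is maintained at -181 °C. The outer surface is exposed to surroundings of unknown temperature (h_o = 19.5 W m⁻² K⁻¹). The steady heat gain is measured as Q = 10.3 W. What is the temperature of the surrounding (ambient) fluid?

T_out = 20.5 °C

Sum the resistances:
  R_titanium = (1/0.105 − 1/0.123)/(4πk) = 1.394/(4π·24.2) = 0.004583 K/W
  R_aerogel blanket = (1/0.123 − 1/0.246)/(4πk) = 4.065/(4π·0.0166) = 19.49 K/W
  R_conv,out = 1/(4πr²h) = 1/(4π·0.246²·19.5) = 0.06743 K/W
ΣR = 19.56 K/W
ΔT = Q·ΣR = 10.3 × 19.56 = 201.5 K
Heat flows inward, so T_out = T_in + ΔT = -181 + 201.5 = 20.5 °C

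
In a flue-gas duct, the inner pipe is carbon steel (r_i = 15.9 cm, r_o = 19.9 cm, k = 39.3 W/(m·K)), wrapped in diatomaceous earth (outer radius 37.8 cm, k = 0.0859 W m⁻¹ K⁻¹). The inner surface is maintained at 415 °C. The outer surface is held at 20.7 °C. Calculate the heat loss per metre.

Q' = 331 W/m

Treat each layer as a resistance in series:
  R'_carbon steel = ln(0.199/0.159)/(2πk) = 0.2244/(2π·39.3) = 9.088×10^-4 m·K/W
  R'_diatomaceous earth = ln(0.378/0.199)/(2πk) = 0.6416/(2π·0.0859) = 1.189 m·K/W
ΣR = 9.088×10^-4 + 1.189 = 1.190 m·K/W
Q' = ΔT/ΣR = (415 °C − 20.7 °C)/1.190 = 331 W/m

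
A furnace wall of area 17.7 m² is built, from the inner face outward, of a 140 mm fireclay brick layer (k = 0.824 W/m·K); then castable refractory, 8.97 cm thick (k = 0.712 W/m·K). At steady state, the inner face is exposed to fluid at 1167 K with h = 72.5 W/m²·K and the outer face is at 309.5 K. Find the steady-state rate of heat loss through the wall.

Series thermal resistances, inner to outer:
  R_conv,in = 1/(hA) = 1/(72.5·17.7) = 7.793×10^-4 K/W
  R_fireclay brick = L/(kA) = 0.140/(0.824·17.7) = 0.009599 K/W
  R_castable refractory = L/(kA) = 0.0897/(0.712·17.7) = 0.007118 K/W
ΣR = 7.793×10^-4 + 0.009599 + 0.007118 = 0.01750 K/W
Q = ΔT/ΣR = (1167 K − 309.5 K)/0.01750 = 49000 W

Q = 49000 W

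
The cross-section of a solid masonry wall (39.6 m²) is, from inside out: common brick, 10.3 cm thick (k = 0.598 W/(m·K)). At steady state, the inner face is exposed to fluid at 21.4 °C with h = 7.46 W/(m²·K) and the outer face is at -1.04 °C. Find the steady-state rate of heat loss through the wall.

Q = 2.90 kW

Treat each layer as a resistance in series:
  R_conv,in = 1/(hA) = 1/(7.46·39.6) = 0.003385 K/W
  R_common brick = L/(kA) = 0.103/(0.598·39.6) = 0.004350 K/W
ΣR = 0.003385 + 0.004350 = 0.007735 K/W
Q = ΔT/ΣR = (21.4 °C − -1.04 °C)/0.007735 = 2900 W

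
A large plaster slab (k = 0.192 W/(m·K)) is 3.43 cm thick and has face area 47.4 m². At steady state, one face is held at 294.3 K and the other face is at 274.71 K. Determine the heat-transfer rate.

Q = 5.20 kW

Q = kA·ΔT/L = 0.192 × 47.4 × |294.3 K − 274.71 K| / 0.0343 = 5200 W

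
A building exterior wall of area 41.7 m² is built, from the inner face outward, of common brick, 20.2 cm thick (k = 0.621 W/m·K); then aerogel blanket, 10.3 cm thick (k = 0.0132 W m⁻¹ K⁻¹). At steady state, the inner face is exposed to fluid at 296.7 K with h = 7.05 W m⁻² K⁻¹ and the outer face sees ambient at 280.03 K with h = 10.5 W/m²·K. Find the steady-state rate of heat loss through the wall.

Q = 83.1 W

Treat each layer as a resistance in series:
  R_conv,in = 1/(hA) = 1/(7.05·41.7) = 0.003402 K/W
  R_common brick = L/(kA) = 0.202/(0.621·41.7) = 0.007801 K/W
  R_aerogel blanket = L/(kA) = 0.103/(0.0132·41.7) = 0.1871 K/W
  R_conv,out = 1/(hA) = 1/(10.5·41.7) = 0.002284 K/W
ΣR = 0.003402 + 0.007801 + 0.1871 + 0.002284 = 0.2006 K/W
Q = ΔT/ΣR = (296.7 K − 280.03 K)/0.2006 = 83.1 W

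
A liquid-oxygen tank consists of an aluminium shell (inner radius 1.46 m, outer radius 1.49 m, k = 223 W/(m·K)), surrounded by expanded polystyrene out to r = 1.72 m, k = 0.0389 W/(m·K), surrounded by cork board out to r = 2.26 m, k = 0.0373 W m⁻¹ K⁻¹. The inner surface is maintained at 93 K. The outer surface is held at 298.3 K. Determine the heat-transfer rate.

Series thermal resistances, inner to outer:
  R_aluminium = (1/1.46 − 1/1.49)/(4πk) = 0.01379/(4π·223) = 4.921×10^-6 K/W
  R_expanded polystyrene = (1/1.49 − 1/1.72)/(4πk) = 0.08975/(4π·0.0389) = 0.1836 K/W
  R_cork board = (1/1.72 − 1/2.26)/(4πk) = 0.1389/(4π·0.0373) = 0.2964 K/W
ΣR = 4.921×10^-6 + 0.1836 + 0.2964 = 0.4800 K/W
Q = ΔT/ΣR = (93 K − 298.3 K)/0.4800 = -428 W
(Negative Q ⇒ heat flows inward; heat gain = 428 W.)

Q = 428 W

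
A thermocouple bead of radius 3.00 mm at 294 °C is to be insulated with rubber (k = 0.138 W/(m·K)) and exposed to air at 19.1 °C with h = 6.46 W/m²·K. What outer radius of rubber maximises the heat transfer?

For a sphere, r_cr = 2k_ins/h = 2·0.138/6.46 = 0.0427 m = 4.27 cm

r_cr = 4.27 cm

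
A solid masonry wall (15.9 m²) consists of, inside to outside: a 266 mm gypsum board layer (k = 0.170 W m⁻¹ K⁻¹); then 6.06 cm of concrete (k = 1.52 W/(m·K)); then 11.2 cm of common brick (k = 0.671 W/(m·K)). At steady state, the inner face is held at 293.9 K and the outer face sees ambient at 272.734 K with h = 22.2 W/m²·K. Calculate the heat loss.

Series thermal resistances, inner to outer:
  R_gypsum board = L/(kA) = 0.266/(0.170·15.9) = 0.09841 K/W
  R_concrete = L/(kA) = 0.0606/(1.52·15.9) = 0.002507 K/W
  R_common brick = L/(kA) = 0.112/(0.671·15.9) = 0.01050 K/W
  R_conv,out = 1/(hA) = 1/(22.2·15.9) = 0.002833 K/W
ΣR = 0.09841 + 0.002507 + 0.01050 + 0.002833 = 0.1143 K/W
Q = ΔT/ΣR = (293.9 K − 272.734 K)/0.1143 = 185 W

Q = 185 W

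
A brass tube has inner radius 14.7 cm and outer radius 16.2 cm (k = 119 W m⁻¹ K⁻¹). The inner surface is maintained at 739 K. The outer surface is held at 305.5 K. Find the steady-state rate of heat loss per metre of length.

Q' = 2πk·ΔT/ln(r₂/r₁) = 2π × 119 × 433.5 / ln(0.162/0.147) = 3.34×10^6 W/m

Q' = 3.34×10^6 W/m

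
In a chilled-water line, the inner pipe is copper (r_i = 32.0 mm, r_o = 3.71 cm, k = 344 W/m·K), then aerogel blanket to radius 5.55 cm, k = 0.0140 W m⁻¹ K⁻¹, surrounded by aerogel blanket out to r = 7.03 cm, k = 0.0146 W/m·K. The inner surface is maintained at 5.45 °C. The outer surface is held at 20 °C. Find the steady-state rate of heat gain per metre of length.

Resistance network (inner→outer):
  R'_copper = ln(0.0371/0.0320)/(2πk) = 0.1479/(2π·344) = 6.842×10^-5 m·K/W
  R'_aerogel blanket = ln(0.0555/0.0371)/(2πk) = 0.4028/(2π·0.0140) = 4.579 m·K/W
  R'_aerogel blanket = ln(0.0703/0.0555)/(2πk) = 0.2364/(2π·0.0146) = 2.577 m·K/W
ΣR = 6.842×10^-5 + 4.579 + 2.577 = 7.156 m·K/W
Q' = ΔT/ΣR = (5.45 °C − 20 °C)/7.156 = -2.03 W/m
(Negative Q' ⇒ heat flows inward; heat gain = 2.03 W/m.)

Q' = 2.03 W/m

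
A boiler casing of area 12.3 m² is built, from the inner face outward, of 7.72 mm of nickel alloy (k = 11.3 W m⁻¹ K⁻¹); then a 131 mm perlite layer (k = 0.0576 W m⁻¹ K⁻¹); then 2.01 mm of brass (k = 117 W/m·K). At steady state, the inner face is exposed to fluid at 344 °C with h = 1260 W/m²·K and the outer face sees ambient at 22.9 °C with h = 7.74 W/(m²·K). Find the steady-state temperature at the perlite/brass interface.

T = 40.2 °C

Resistance network (inner→outer):
  R_conv,in = 1/(hA) = 1/(1260·12.3) = 6.452×10^-5 K/W
  R_nickel alloy = L/(kA) = 0.00772/(11.3·12.3) = 5.554×10^-5 K/W
  R_perlite = L/(kA) = 0.131/(0.0576·12.3) = 0.1849 K/W
  R_brass = L/(kA) = 0.00201/(117·12.3) = 1.397×10^-6 K/W
  R_conv,out = 1/(hA) = 1/(7.74·12.3) = 0.01050 K/W
ΣR = 6.452×10^-5 + 5.554×10^-5 + 0.1849 + 1.397×10^-6 + 0.01050 = 0.1955 K/W
Q = ΔT/ΣR = (344 °C − 22.9 °C)/0.1955 = 1642 W
From the inner boundary to the perlite/brass interface, ΣR_partial = 0.1850 K/W.
T_interface = T_in − Q·ΣR_partial = 344 °C − (1642)(0.1850) = 40.2 °C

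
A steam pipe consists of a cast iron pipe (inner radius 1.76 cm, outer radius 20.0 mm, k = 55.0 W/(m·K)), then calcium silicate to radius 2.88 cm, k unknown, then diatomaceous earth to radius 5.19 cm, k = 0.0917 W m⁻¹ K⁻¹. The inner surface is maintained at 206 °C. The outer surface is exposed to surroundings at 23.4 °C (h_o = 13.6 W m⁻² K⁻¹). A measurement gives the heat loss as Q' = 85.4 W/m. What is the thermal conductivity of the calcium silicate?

k = 0.0652 W/m·K

ΣR = ΔT/Q' = |206 − 23.4|/85.4 = 2.138 m·K/W
Known resistances:
  R'_cast iron = ln(0.0200/0.0176)/(2πk) = 0.1278/(2π·55.0) = 3.699×10^-4 m·K/W
  R'_diatomaceous earth = ln(0.0519/0.0288)/(2πk) = 0.5889/(2π·0.0917) = 1.022 m·K/W
  R'_conv,out = 1/(2πr h) = 1/(2π·0.0519·13.6) = 0.2255 m·K/W
R_calcium silicate = ΣR − ΣR_known = 2.138 − 1.248 = 0.8900 m·K/W
ln(r₂/r₁)/(2πk) = 0.8900 ⇒ k = 0.3646/(2π·0.8900) = 0.0652 W/m·K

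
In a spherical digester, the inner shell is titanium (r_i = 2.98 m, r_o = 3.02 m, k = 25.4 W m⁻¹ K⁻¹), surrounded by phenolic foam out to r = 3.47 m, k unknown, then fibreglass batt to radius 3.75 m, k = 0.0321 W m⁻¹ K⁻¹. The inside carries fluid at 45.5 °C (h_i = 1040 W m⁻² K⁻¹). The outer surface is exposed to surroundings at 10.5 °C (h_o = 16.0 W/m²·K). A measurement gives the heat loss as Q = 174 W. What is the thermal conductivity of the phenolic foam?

k = 0.0232 W/m·K

ΣR = ΔT/Q = |45.5 − 10.5|/174 = 0.2011 K/W
Known resistances:
  R_conv,in = 1/(4πr²h) = 1/(4π·2.98²·1040) = 8.616×10^-6 K/W
  R_titanium = (1/2.98 − 1/3.02)/(4πk) = 0.004445/(4π·25.4) = 1.392×10^-5 K/W
  R_fibreglass batt = (1/3.47 − 1/3.75)/(4πk) = 0.02152/(4π·0.0321) = 0.05334 K/W
  R_conv,out = 1/(4πr²h) = 1/(4π·3.75²·16.0) = 3.537×10^-4 K/W
R_phenolic foam = ΣR − ΣR_known = 0.2011 − 0.05372 = 0.1474 K/W
(1/r₁−1/r₂)/(4πk) = 0.1474 ⇒ k = 0.04294/(4π·0.1474) = 0.0232 W/m·K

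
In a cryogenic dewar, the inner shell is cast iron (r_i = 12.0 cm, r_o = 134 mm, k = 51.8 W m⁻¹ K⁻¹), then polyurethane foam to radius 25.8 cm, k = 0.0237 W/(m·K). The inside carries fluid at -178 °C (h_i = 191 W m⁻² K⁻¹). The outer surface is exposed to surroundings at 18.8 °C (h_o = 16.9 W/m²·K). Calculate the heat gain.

Q = 16.2 W

Resistance network (inner→outer):
  R_conv,in = 1/(4πr²h) = 1/(4π·0.120²·191) = 0.02893 K/W
  R_cast iron = (1/0.120 − 1/0.134)/(4πk) = 0.8706/(4π·51.8) = 0.001338 K/W
  R_polyurethane foam = (1/0.134 − 1/0.258)/(4πk) = 3.587/(4π·0.0237) = 12.04 K/W
  R_conv,out = 1/(4πr²h) = 1/(4π·0.258²·16.9) = 0.07074 K/W
ΣR = 0.02893 + 0.001338 + 12.04 + 0.07074 = 12.14 K/W
Q = ΔT/ΣR = (-178 °C − 18.8 °C)/12.14 = -16.2 W
(Negative Q ⇒ heat flows inward; heat gain = 16.2 W.)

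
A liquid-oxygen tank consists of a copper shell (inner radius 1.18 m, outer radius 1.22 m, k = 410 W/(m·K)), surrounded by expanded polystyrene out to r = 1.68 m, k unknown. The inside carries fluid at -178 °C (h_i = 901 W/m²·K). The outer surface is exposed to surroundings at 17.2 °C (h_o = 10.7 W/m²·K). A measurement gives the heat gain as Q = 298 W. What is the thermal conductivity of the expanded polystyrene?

k = 0.0274 W/m·K

ΣR = ΔT/Q = |-178 − 17.2|/298 = 0.6550 K/W
Known resistances:
  R_conv,in = 1/(4πr²h) = 1/(4π·1.18²·901) = 6.343×10^-5 K/W
  R_copper = (1/1.18 − 1/1.22)/(4πk) = 0.02779/(4π·410) = 5.393×10^-6 K/W
  R_conv,out = 1/(4πr²h) = 1/(4π·1.68²·10.7) = 0.002635 K/W
R_expanded polystyrene = ΣR − ΣR_known = 0.6550 − 0.002704 = 0.6523 K/W
(1/r₁−1/r₂)/(4πk) = 0.6523 ⇒ k = 0.2244/(4π·0.6523) = 0.0274 W/m·K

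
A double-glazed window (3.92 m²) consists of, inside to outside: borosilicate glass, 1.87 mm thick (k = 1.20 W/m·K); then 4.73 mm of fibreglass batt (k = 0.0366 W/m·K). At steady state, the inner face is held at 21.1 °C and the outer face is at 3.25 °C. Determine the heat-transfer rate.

Q = 535 W

Resistance network (inner→outer):
  R_borosilicate glass = L/(kA) = 0.00187/(1.20·3.92) = 3.975×10^-4 K/W
  R_fibreglass batt = L/(kA) = 0.00473/(0.0366·3.92) = 0.03297 K/W
ΣR = 3.975×10^-4 + 0.03297 = 0.03337 K/W
Q = ΔT/ΣR = (21.1 °C − 3.25 °C)/0.03337 = 535 W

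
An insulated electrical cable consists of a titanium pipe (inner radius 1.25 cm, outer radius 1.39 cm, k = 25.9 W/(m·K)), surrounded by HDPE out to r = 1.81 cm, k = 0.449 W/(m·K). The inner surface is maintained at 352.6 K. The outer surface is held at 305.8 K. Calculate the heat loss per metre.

Q' = 497 W/m

Treat each layer as a resistance in series:
  R'_titanium = ln(0.0139/0.0125)/(2πk) = 0.1062/(2π·25.9) = 6.524×10^-4 m·K/W
  R'_HDPE = ln(0.0181/0.0139)/(2πk) = 0.2640/(2π·0.449) = 0.09359 m·K/W
ΣR = 6.524×10^-4 + 0.09359 = 0.09424 m·K/W
Q' = ΔT/ΣR = (352.6 K − 305.8 K)/0.09424 = 497 W/m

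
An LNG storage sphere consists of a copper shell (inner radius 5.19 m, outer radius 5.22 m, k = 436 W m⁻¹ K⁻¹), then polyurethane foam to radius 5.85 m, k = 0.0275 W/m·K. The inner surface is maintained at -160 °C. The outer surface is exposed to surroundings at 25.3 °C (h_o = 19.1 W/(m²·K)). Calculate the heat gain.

Series thermal resistances, inner to outer:
  R_copper = (1/5.19 − 1/5.22)/(4πk) = 0.001107/(4π·436) = 2.021×10^-7 K/W
  R_polyurethane foam = (1/5.22 − 1/5.85)/(4πk) = 0.02063/(4π·0.0275) = 0.05970 K/W
  R_conv,out = 1/(4πr²h) = 1/(4π·5.85²·19.1) = 1.217×10^-4 K/W
ΣR = 2.021×10^-7 + 0.05970 + 1.217×10^-4 = 0.05982 K/W
Q = ΔT/ΣR = (-160 °C − 25.3 °C)/0.05982 = -3100 W
(Negative Q ⇒ heat flows inward; heat gain = 3100 W.)

Q = 3100 W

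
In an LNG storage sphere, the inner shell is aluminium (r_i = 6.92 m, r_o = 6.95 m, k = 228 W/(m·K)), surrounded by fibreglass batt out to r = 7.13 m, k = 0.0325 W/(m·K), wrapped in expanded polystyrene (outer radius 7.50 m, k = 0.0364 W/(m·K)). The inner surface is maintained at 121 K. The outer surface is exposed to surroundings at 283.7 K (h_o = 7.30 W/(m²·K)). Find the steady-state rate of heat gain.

Q = 6.72 kW

Resistance network (inner→outer):
  R_aluminium = (1/6.92 − 1/6.95)/(4πk) = 6.238×10^-4/(4π·228) = 2.177×10^-7 K/W
  R_fibreglass batt = (1/6.95 − 1/7.13)/(4πk) = 0.003632/(4π·0.0325) = 0.008894 K/W
  R_expanded polystyrene = (1/7.13 − 1/7.50)/(4πk) = 0.006919/(4π·0.0364) = 0.01513 K/W
  R_conv,out = 1/(4πr²h) = 1/(4π·7.50²·7.30) = 1.938×10^-4 K/W
ΣR = 2.177×10^-7 + 0.008894 + 0.01513 + 1.938×10^-4 = 0.02422 K/W
Q = ΔT/ΣR = (121 K − 283.7 K)/0.02422 = -6720 W
(Negative Q ⇒ heat flows inward; heat gain = 6720 W.)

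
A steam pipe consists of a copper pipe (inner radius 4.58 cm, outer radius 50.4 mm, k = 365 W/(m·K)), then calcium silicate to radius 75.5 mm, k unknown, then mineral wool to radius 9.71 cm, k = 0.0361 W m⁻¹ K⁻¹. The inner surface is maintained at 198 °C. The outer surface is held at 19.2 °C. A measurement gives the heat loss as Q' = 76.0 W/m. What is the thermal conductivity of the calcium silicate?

ΣR = ΔT/Q' = |198 − 19.2|/76.0 = 2.353 m·K/W
Known resistances:
  R'_copper = ln(0.0504/0.0458)/(2πk) = 0.09571/(2π·365) = 4.173×10^-5 m·K/W
  R'_mineral wool = ln(0.0971/0.0755)/(2πk) = 0.2516/(2π·0.0361) = 1.109 m·K/W
R_calcium silicate = ΣR − ΣR_known = 2.353 − 1.109 = 1.244 m·K/W
ln(r₂/r₁)/(2πk) = 1.244 ⇒ k = 0.4041/(2π·1.244) = 0.0517 W/m·K

k = 0.0517 W/m·K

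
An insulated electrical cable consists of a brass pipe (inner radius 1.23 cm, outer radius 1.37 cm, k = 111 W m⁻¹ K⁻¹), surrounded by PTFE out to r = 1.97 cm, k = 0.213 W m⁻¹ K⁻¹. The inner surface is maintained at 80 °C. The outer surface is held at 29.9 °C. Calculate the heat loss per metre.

Treat each layer as a resistance in series:
  R'_brass = ln(0.0137/0.0123)/(2πk) = 0.1078/(2π·111) = 1.546×10^-4 m·K/W
  R'_PTFE = ln(0.0197/0.0137)/(2πk) = 0.3632/(2π·0.213) = 0.2714 m·K/W
ΣR = 1.546×10^-4 + 0.2714 = 0.2716 m·K/W
Q' = ΔT/ΣR = (80 °C − 29.9 °C)/0.2716 = 184 W/m

Q' = 184 W/m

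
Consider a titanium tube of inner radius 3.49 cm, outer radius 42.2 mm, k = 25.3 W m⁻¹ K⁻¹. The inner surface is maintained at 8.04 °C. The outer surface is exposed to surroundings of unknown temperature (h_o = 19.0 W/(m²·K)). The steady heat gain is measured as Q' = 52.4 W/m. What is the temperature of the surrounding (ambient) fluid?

T_out = 18.5 °C

Series resistances:
  R'_titanium = ln(0.0422/0.0349)/(2πk) = 0.1899/(2π·25.3) = 0.001195 m·K/W
  R'_conv,out = 1/(2πr h) = 1/(2π·0.0422·19.0) = 0.1985 m·K/W
ΣR = 0.1997 m·K/W
ΔT = Q'·ΣR = 52.4 × 0.1997 = 10.46 K
Heat flows inward, so T_out = T_in + ΔT = 8.04 + 10.46 = 18.5 °C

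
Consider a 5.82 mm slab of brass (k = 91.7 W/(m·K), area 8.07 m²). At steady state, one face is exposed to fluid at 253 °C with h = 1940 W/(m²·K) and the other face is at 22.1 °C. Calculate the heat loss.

Resistance network (inner→outer):
  R_conv,in = 1/(hA) = 1/(1940·8.07) = 6.387×10^-5 K/W
  R_brass = L/(kA) = 0.00582/(91.7·8.07) = 7.865×10^-6 K/W
ΣR = 6.387×10^-5 + 7.865×10^-6 = 7.173×10^-5 K/W
Q = ΔT/ΣR = (253 °C − 22.1 °C)/7.173×10^-5 = 3.22×10^6 W

Q = 3220 kW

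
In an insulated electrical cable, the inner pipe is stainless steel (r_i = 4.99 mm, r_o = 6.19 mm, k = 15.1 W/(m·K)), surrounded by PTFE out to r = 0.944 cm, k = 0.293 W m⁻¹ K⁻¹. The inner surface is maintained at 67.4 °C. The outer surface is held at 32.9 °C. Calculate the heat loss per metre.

Q' = 149 W/m

Treat each layer as a resistance in series:
  R'_stainless steel = ln(0.00619/0.00499)/(2πk) = 0.2155/(2π·15.1) = 0.002271 m·K/W
  R'_PTFE = ln(0.00944/0.00619)/(2πk) = 0.4220/(2π·0.293) = 0.2292 m·K/W
ΣR = 0.002271 + 0.2292 = 0.2315 m·K/W
Q' = ΔT/ΣR = (67.4 °C − 32.9 °C)/0.2315 = 149 W/m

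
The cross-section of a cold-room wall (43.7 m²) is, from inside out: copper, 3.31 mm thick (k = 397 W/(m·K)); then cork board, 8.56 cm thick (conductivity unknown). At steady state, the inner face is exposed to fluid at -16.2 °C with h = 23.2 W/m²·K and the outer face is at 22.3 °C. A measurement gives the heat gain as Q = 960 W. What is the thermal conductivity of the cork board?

k = 0.0501 W/m·K

ΣR = ΔT/Q = |-16.2 − 22.3|/960 = 0.04010 K/W
Known resistances:
  R_conv,in = 1/(hA) = 1/(23.2·43.7) = 9.863×10^-4 K/W
  R_copper = L/(kA) = 0.00331/(397·43.7) = 1.908×10^-7 K/W
R_cork board = ΣR − ΣR_known = 0.04010 − 9.865×10^-4 = 0.03911 K/W
L/(kA) = 0.03911 ⇒ k = 0.0856/(0.03911·43.7) = 0.0501 W/m·K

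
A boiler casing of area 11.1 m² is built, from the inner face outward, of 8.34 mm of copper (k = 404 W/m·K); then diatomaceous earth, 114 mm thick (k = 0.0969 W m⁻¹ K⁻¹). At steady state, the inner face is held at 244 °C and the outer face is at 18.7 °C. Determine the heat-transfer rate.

Series thermal resistances, inner to outer:
  R_copper = L/(kA) = 0.00834/(404·11.1) = 1.860×10^-6 K/W
  R_diatomaceous earth = L/(kA) = 0.114/(0.0969·11.1) = 0.1060 K/W
ΣR = 1.860×10^-6 + 0.1060 = 0.1060 K/W
Q = ΔT/ΣR = (244 °C − 18.7 °C)/0.1060 = 2130 W

Q = 2130 W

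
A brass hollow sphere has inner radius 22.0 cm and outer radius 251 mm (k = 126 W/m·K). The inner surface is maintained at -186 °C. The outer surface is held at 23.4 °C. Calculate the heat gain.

Q = 4πk·ΔT/(1/r₁ − 1/r₂) = 4π × 126 × 209.4 / (1/0.220 − 1/0.251) = 5.91×10^5 W

Q = 591 kW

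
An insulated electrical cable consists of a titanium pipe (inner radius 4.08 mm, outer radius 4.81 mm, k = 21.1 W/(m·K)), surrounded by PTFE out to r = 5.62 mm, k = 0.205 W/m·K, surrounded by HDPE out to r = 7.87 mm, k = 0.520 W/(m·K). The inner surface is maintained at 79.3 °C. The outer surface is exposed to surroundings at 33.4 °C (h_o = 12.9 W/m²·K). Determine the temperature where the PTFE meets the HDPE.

T = 76.2 °C

Treat each layer as a resistance in series:
  R'_titanium = ln(0.00481/0.00408)/(2πk) = 0.1646/(2π·21.1) = 0.001242 m·K/W
  R'_PTFE = ln(0.00562/0.00481)/(2πk) = 0.1556/(2π·0.205) = 0.1208 m·K/W
  R'_HDPE = ln(0.00787/0.00562)/(2πk) = 0.3367/(2π·0.520) = 0.1031 m·K/W
  R'_conv,out = 1/(2πr h) = 1/(2π·0.00787·12.9) = 1.568 m·K/W
ΣR = 0.001242 + 0.1208 + 0.1031 + 1.568 = 1.793 m·K/W
Q' = ΔT/ΣR = (79.3 °C − 33.4 °C)/1.793 = 25.60 W/m
From the inner boundary to the PTFE/HDPE interface, ΣR_partial = 0.1220 m·K/W.
T_interface = T_in − Q'·ΣR_partial = 79.3 °C − (25.60)(0.1220) = 76.2 °C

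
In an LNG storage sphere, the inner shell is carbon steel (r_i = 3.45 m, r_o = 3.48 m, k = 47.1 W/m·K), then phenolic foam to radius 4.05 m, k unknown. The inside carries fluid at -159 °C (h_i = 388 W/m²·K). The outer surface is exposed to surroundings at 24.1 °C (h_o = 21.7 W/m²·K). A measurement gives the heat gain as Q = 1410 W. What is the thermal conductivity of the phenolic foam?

k = 0.0248 W/m·K

ΣR = ΔT/Q = |-159 − 24.1|/1410 = 0.1299 K/W
Known resistances:
  R_conv,in = 1/(4πr²h) = 1/(4π·3.45²·388) = 1.723×10^-5 K/W
  R_carbon steel = (1/3.45 − 1/3.48)/(4πk) = 0.002499/(4π·47.1) = 4.222×10^-6 K/W
  R_conv,out = 1/(4πr²h) = 1/(4π·4.05²·21.7) = 2.236×10^-4 K/W
R_phenolic foam = ΣR − ΣR_known = 0.1299 − 2.451×10^-4 = 0.1297 K/W
(1/r₁−1/r₂)/(4πk) = 0.1297 ⇒ k = 0.04044/(4π·0.1297) = 0.0248 W/m·K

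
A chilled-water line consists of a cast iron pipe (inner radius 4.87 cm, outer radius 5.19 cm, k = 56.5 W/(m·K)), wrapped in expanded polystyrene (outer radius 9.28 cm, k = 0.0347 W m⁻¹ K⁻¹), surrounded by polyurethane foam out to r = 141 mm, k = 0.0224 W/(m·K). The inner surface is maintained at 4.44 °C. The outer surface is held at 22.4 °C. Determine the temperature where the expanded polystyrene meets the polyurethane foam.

Resistance network (inner→outer):
  R'_cast iron = ln(0.0519/0.0487)/(2πk) = 0.06364/(2π·56.5) = 1.793×10^-4 m·K/W
  R'_expanded polystyrene = ln(0.0928/0.0519)/(2πk) = 0.5811/(2π·0.0347) = 2.665 m·K/W
  R'_polyurethane foam = ln(0.141/0.0928)/(2πk) = 0.4183/(2π·0.0224) = 2.972 m·K/W
ΣR = 1.793×10^-4 + 2.665 + 2.972 = 5.637 m·K/W
Q' = ΔT/ΣR = (4.44 °C − 22.4 °C)/5.637 = -3.186 W/m
From the inner boundary to the expanded polystyrene/polyurethane foam interface, ΣR_partial = 2.665 m·K/W.
T_interface = T_in − Q'·ΣR_partial = 4.44 °C − (-3.186)(2.665) = 12.9 °C

T = 12.9 °C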